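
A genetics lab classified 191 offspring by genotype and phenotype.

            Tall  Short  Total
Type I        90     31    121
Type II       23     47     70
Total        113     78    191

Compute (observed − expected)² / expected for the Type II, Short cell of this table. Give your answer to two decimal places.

11.86

Row total (Type II) = 70; column total (Short) = 78; N = 191.
Expected count E = 70 × 78 / 191 = 28.586.
Contribution = (O − E)²/E = (47 − 28.586)² / 28.586 = 11.86.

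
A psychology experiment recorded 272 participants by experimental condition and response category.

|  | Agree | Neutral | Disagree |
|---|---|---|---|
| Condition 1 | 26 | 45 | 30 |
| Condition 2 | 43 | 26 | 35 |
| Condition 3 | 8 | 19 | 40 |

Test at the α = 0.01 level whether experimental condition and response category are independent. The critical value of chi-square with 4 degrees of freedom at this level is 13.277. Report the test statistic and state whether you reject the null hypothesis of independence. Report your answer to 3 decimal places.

Row totals: 101, 104, 67. Column totals: 77, 90, 105. Grand total N = 272.
Expected counts (row total × column total / N):
  Condition 1, Agree: 101×77/272 = 28.5919
  Condition 1, Neutral: 101×90/272 = 33.4191
  Condition 1, Disagree: 101×105/272 = 38.9890
  Condition 2, Agree: 104×77/272 = 29.4412
  Condition 2, Neutral: 104×90/272 = 34.4118
  Condition 2, Disagree: 104×105/272 = 40.1471
  Condition 3, Agree: 67×77/272 = 18.9669
  Condition 3, Neutral: 67×90/272 = 22.1691
  Condition 3, Disagree: 67×105/272 = 25.8640
Contributions (O − E)²/E:
  (26 − 28.5919)²/28.5919 = 0.2350
  (45 − 33.4191)²/33.4191 = 4.0132
  (30 − 38.9890)²/38.9890 = 2.0724
  (43 − 29.4412)²/29.4412 = 6.2443
  (26 − 34.4118)²/34.4118 = 2.0562
  (35 − 40.1471)²/40.1471 = 0.6599
  (8 − 18.9669)²/18.9669 = 6.3412
  (19 − 22.1691)²/22.1691 = 0.4530
  (40 − 25.8640)²/25.8640 = 7.7260
χ² = 0.2350 + 4.0132 + 2.0724 + 6.2443 + 2.0562 + 0.6599 + 6.3412 + 0.4530 + 7.7260 = 29.801
df = (3−1)(3−1) = 4. Since 29.801 > 13.277, reject the null hypothesis of independence at α = 0.01.

29.801; reject H₀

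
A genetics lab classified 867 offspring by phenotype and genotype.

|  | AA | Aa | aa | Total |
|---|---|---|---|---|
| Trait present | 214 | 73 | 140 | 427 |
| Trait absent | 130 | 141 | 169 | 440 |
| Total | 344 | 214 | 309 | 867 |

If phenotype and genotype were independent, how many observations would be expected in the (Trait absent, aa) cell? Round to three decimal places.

156.817

Row total (Trait absent) = 440; column total (aa) = 309; grand total N = 867.
Expected count = (row total × column total) / N = 440 × 309 / 867 = 156.817.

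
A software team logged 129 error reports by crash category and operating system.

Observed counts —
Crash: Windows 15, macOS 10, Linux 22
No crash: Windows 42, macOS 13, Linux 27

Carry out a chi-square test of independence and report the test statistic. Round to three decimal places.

4.528

Row totals: 47, 82. Column totals: 57, 23, 49. Grand total N = 129.
Expected counts (row total × column total / N):
  Crash, Windows: 47×57/129 = 20.7674
  Crash, macOS: 47×23/129 = 8.3798
  Crash, Linux: 47×49/129 = 17.8527
  No crash, Windows: 82×57/129 = 36.2326
  No crash, macOS: 82×23/129 = 14.6202
  No crash, Linux: 82×49/129 = 31.1473
Contributions (O − E)²/E:
  (15 − 20.7674)²/20.7674 = 1.6017
  (10 − 8.3798)²/8.3798 = 0.3133
  (22 − 17.8527)²/17.8527 = 0.9634
  (42 − 36.2326)²/36.2326 = 0.9180
  (13 − 14.6202)²/14.6202 = 0.1795
  (27 − 31.1473)²/31.1473 = 0.5522
χ² = 1.6017 + 0.3133 + 0.9634 + 0.9180 + 0.1795 + 0.5522 = 4.528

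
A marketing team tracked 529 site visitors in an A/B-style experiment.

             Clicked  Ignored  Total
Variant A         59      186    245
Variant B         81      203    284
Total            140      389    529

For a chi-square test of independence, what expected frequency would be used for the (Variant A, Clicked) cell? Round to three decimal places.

Row total (Variant A) = 245; column total (Clicked) = 140; grand total N = 529.
Expected count = (row total × column total) / N = 245 × 140 / 529 = 64.839.

64.839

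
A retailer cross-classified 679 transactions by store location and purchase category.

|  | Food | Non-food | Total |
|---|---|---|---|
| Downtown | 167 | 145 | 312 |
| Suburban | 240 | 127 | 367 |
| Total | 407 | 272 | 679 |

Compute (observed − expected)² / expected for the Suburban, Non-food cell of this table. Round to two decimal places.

Row total (Suburban) = 367; column total (Non-food) = 272; N = 679.
Expected count E = 367 × 272 / 679 = 147.016.
Contribution = (O − E)²/E = (127 − 147.016)² / 147.016 = 2.73.

2.73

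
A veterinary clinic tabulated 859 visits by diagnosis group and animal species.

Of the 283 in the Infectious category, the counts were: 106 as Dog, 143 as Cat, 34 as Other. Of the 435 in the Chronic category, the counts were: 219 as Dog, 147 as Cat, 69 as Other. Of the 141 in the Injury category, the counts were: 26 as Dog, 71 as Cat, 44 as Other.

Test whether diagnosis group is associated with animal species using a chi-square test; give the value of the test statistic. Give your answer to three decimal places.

62.999

Row totals: 283, 435, 141. Column totals: 351, 361, 147. Grand total N = 859.
Expected counts (row total × column total / N):
  Infectious, Dog: 283×351/859 = 115.6380
  Infectious, Cat: 283×361/859 = 118.9325
  Infectious, Other: 283×147/859 = 48.4296
  Chronic, Dog: 435×351/859 = 177.7474
  Chronic, Cat: 435×361/859 = 182.8114
  Chronic, Other: 435×147/859 = 74.4412
  Injury, Dog: 141×351/859 = 57.6147
  Injury, Cat: 141×361/859 = 59.2561
  Injury, Other: 141×147/859 = 24.1292
Contributions (O − E)²/E:
  (106 − 115.6380)²/115.6380 = 0.8033
  (143 − 118.9325)²/118.9325 = 4.8704
  (34 − 48.4296)²/48.4296 = 4.2993
  (219 − 177.7474)²/177.7474 = 9.5741
  (147 − 182.8114)²/182.8114 = 7.0152
  (69 − 74.4412)²/74.4412 = 0.3977
  (26 − 57.6147)²/57.6147 = 17.3478
  (71 − 59.2561)²/59.2561 = 2.3275
  (44 − 24.1292)²/24.1292 = 16.3639
χ² = 0.8033 + 4.8704 + 4.2993 + 9.5741 + 7.0152 + 0.3977 + 17.3478 + 2.3275 + 16.3639 = 62.999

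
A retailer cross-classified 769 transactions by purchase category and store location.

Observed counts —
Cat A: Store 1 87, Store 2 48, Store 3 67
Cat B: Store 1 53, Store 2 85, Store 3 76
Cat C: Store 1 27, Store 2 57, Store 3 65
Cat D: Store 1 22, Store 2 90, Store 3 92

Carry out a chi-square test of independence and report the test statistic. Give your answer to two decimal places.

Row totals: 202, 214, 149, 204. Column totals: 189, 280, 300. Grand total N = 769.
Expected counts (row total × column total / N):
  Cat A, Store 1: 202×189/769 = 49.6463
  Cat A, Store 2: 202×280/769 = 73.5501
  Cat A, Store 3: 202×300/769 = 78.8036
  Cat B, Store 1: 214×189/769 = 52.5956
  Cat B, Store 2: 214×280/769 = 77.9194
  Cat B, Store 3: 214×300/769 = 83.4850
  Cat C, Store 1: 149×189/769 = 36.6203
  Cat C, Store 2: 149×280/769 = 54.2523
  Cat C, Store 3: 149×300/769 = 58.1274
  Cat D, Store 1: 204×189/769 = 50.1378
  Cat D, Store 2: 204×280/769 = 74.2783
  Cat D, Store 3: 204×300/769 = 79.5839
Contributions (O − E)²/E:
  (87 − 49.6463)²/49.6463 = 28.1048
  (48 − 73.5501)²/73.5501 = 8.8757
  (67 − 78.8036)²/78.8036 = 1.7680
  (53 − 52.5956)²/52.5956 = 0.0031
  (85 − 77.9194)²/77.9194 = 0.6434
  (76 − 83.4850)²/83.4850 = 0.6711
  (27 − 36.6203)²/36.6203 = 2.5273
  (57 − 54.2523)²/54.2523 = 0.1392
  (65 − 58.1274)²/58.1274 = 0.8126
  (22 − 50.1378)²/50.1378 = 15.7912
  (90 − 74.2783)²/74.2783 = 3.3276
  (92 − 79.5839)²/79.5839 = 1.9371
χ² = 28.1048 + 8.8757 + 1.7680 + 0.0031 + 0.6434 + 0.6711 + 2.5273 + 0.1392 + 0.8126 + 15.7912 + 3.3276 + 1.9371 = 64.60

64.60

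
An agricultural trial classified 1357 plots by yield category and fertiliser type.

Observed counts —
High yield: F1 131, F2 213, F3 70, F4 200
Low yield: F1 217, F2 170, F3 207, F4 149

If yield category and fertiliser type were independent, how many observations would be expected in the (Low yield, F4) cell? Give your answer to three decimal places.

191.088

Row total (Low yield) = 743; column total (F4) = 349; grand total N = 1357.
Expected count = (row total × column total) / N = 743 × 349 / 1357 = 191.088.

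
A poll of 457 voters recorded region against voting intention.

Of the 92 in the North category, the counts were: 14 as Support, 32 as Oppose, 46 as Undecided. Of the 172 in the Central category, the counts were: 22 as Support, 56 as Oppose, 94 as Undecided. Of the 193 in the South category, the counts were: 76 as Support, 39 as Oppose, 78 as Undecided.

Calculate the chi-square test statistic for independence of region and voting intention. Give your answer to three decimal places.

41.300

Row totals: 92, 172, 193. Column totals: 112, 127, 218. Grand total N = 457.
Expected counts (row total × column total / N):
  North, Support: 92×112/457 = 22.54705
  North, Oppose: 92×127/457 = 25.56674
  North, Undecided: 92×218/457 = 43.88621
  Central, Support: 172×112/457 = 42.15317
  Central, Oppose: 172×127/457 = 47.79869
  Central, Undecided: 172×218/457 = 82.04814
  South, Support: 193×112/457 = 47.29978
  South, Oppose: 193×127/457 = 53.63457
  South, Undecided: 193×218/457 = 92.06565
Contributions (O − E)²/E:
  (14 − 22.54705)²/22.54705 = 3.2400
  (32 − 25.56674)²/25.56674 = 1.6188
  (46 − 43.88621)²/43.88621 = 0.1018
  (22 − 42.15317)²/42.15317 = 9.6351
  (56 − 47.79869)²/47.79869 = 1.4072
  (94 − 82.04814)²/82.04814 = 1.7410
  (76 − 47.29978)²/47.29978 = 17.4145
  (39 − 53.63457)²/53.63457 = 3.9931
  (78 − 92.06565)²/92.06565 = 2.1489
χ² = 3.2400 + 1.6188 + 0.1018 + 9.6351 + 1.4072 + 1.7410 + 17.4145 + 3.9931 + 2.1489 = 41.300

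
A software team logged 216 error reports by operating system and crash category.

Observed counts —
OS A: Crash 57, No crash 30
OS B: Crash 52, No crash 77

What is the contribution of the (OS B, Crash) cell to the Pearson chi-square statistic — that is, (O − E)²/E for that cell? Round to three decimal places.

Row total (OS B) = 129; column total (Crash) = 109; N = 216.
Expected count E = 129 × 109 / 216 = 65.0972.
Contribution = (O − E)²/E = (52 − 65.0972)² / 65.0972 = 2.635.

2.635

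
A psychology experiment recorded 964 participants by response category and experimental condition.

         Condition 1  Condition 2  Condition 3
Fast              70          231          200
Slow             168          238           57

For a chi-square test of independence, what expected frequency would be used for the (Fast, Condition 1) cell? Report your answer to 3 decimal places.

123.691

Row total (Fast) = 501; column total (Condition 1) = 238; grand total N = 964.
Expected count = (row total × column total) / N = 501 × 238 / 964 = 123.691.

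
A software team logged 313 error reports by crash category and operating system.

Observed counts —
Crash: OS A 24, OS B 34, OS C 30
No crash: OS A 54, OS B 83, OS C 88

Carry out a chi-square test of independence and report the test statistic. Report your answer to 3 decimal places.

0.746

Row totals: 88, 225. Column totals: 78, 117, 118. Grand total N = 313.
Expected counts (row total × column total / N):
  Crash, OS A: 88×78/313 = 21.9297
  Crash, OS B: 88×117/313 = 32.8946
  Crash, OS C: 88×118/313 = 33.1757
  No crash, OS A: 225×78/313 = 56.0703
  No crash, OS B: 225×117/313 = 84.1054
  No crash, OS C: 225×118/313 = 84.8243
Contributions (O − E)²/E:
  (24 − 21.9297)²/21.9297 = 0.1954
  (34 − 32.8946)²/32.8946 = 0.0371
  (30 − 33.1757)²/33.1757 = 0.3040
  (54 − 56.0703)²/56.0703 = 0.0764
  (83 − 84.1054)²/84.1054 = 0.0145
  (88 − 84.8243)²/84.8243 = 0.1189
χ² = 0.1954 + 0.0371 + 0.3040 + 0.0764 + 0.0145 + 0.1189 = 0.746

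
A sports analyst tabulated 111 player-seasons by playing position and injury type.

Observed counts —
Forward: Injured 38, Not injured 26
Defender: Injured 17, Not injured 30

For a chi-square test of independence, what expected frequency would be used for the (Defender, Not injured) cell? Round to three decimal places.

Row total (Defender) = 47; column total (Not injured) = 56; grand total N = 111.
Expected count = (row total × column total) / N = 47 × 56 / 111 = 23.712.

23.712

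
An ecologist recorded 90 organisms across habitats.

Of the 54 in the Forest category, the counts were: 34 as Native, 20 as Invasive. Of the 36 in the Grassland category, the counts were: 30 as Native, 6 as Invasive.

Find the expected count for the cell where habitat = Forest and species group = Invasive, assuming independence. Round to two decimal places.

15.60

Row total (Forest) = 54; column total (Invasive) = 26; grand total N = 90.
Expected count = (row total × column total) / N = 54 × 26 / 90 = 15.60.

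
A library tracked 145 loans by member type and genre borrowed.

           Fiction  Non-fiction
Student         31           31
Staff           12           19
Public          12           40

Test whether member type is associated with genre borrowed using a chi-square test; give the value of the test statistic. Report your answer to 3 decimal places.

Row totals: 62, 31, 52. Column totals: 55, 90. Grand total N = 145.
Expected counts (row total × column total / N):
  Student, Fiction: 62×55/145 = 23.51724
  Student, Non-fiction: 62×90/145 = 38.48276
  Staff, Fiction: 31×55/145 = 11.75862
  Staff, Non-fiction: 31×90/145 = 19.24138
  Public, Fiction: 52×55/145 = 19.72414
  Public, Non-fiction: 52×90/145 = 32.27586
Contributions (O − E)²/E:
  (31 − 23.51724)²/23.51724 = 2.3809
  (31 − 38.48276)²/38.48276 = 1.4550
  (12 − 11.75862)²/11.75862 = 0.0050
  (19 − 19.24138)²/19.24138 = 0.0030
  (12 − 19.72414)²/19.72414 = 3.0248
  (40 − 32.27586)²/32.27586 = 1.8485
χ² = 2.3809 + 1.4550 + 0.0050 + 0.0030 + 3.0248 + 1.8485 = 8.717

8.717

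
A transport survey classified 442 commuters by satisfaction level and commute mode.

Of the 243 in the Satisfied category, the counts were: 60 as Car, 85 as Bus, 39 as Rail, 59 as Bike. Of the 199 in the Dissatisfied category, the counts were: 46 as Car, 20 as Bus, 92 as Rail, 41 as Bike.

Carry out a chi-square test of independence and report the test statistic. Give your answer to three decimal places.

63.014

Row totals: 243, 199. Column totals: 106, 105, 131, 100. Grand total N = 442.
Expected counts (row total × column total / N):
  Satisfied, Car: 243×106/442 = 58.2760
  Satisfied, Bus: 243×105/442 = 57.7262
  Satisfied, Rail: 243×131/442 = 72.0204
  Satisfied, Bike: 243×100/442 = 54.9774
  Dissatisfied, Car: 199×106/442 = 47.7240
  Dissatisfied, Bus: 199×105/442 = 47.2738
  Dissatisfied, Rail: 199×131/442 = 58.9796
  Dissatisfied, Bike: 199×100/442 = 45.0226
Contributions (O − E)²/E:
  (60 − 58.2760)²/58.2760 = 0.0510
  (85 − 57.7262)²/57.7262 = 12.8860
  (39 − 72.0204)²/72.0204 = 15.1394
  (59 − 54.9774)²/54.9774 = 0.2943
  (46 − 47.7240)²/47.7240 = 0.0623
  (20 − 47.2738)²/47.2738 = 15.7351
  (92 − 58.9796)²/58.9796 = 18.4868
  (41 − 45.0226)²/45.0226 = 0.3594
χ² = 0.0510 + 12.8860 + 15.1394 + 0.2943 + 0.0623 + 15.7351 + 18.4868 + 0.3594 = 63.014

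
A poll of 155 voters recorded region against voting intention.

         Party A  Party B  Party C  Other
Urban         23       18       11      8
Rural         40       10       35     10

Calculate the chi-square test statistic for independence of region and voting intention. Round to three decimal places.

12.343

Row totals: 60, 95. Column totals: 63, 28, 46, 18. Grand total N = 155.
Expected counts (row total × column total / N):
  Urban, Party A: 60×63/155 = 24.3871
  Urban, Party B: 60×28/155 = 10.8387
  Urban, Party C: 60×46/155 = 17.8065
  Urban, Other: 60×18/155 = 6.9677
  Rural, Party A: 95×63/155 = 38.6129
  Rural, Party B: 95×28/155 = 17.1613
  Rural, Party C: 95×46/155 = 28.1935
  Rural, Other: 95×18/155 = 11.0323
Contributions (O − E)²/E:
  (23 − 24.3871)²/24.3871 = 0.0789
  (18 − 10.8387)²/10.8387 = 4.7316
  (11 − 17.8065)²/17.8065 = 2.6018
  (8 − 6.9677)²/6.9677 = 0.1529
  (40 − 38.6129)²/38.6129 = 0.0498
  (10 − 17.1613)²/17.1613 = 2.9884
  (35 − 28.1935)²/28.1935 = 1.6432
  (10 − 11.0323)²/11.0323 = 0.0966
χ² = 0.0789 + 4.7316 + 2.6018 + 0.1529 + 0.0498 + 2.9884 + 1.6432 + 0.0966 = 12.343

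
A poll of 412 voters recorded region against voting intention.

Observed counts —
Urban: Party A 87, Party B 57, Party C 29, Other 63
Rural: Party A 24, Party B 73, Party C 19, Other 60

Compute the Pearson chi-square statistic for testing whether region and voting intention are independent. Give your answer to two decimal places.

Row totals: 236, 176. Column totals: 111, 130, 48, 123. Grand total N = 412.
Expected counts (row total × column total / N):
  Urban, Party A: 236×111/412 = 63.583
  Urban, Party B: 236×130/412 = 74.466
  Urban, Party C: 236×48/412 = 27.495
  Urban, Other: 236×123/412 = 70.456
  Rural, Party A: 176×111/412 = 47.417
  Rural, Party B: 176×130/412 = 55.534
  Rural, Party C: 176×48/412 = 20.505
  Rural, Other: 176×123/412 = 52.544
Contributions (O − E)²/E:
  (87 − 63.583)²/63.583 = 8.6243
  (57 − 74.466)²/74.466 = 4.0967
  (29 − 27.495)²/27.495 = 0.0824
  (63 − 70.456)²/70.456 = 0.7890
  (24 − 47.417)²/47.417 = 11.5645
  (73 − 55.534)²/55.534 = 5.4932
  (19 − 20.505)²/20.505 = 0.1105
  (60 − 52.544)²/52.544 = 1.0580
χ² = 8.6243 + 4.0967 + 0.0824 + 0.7890 + 11.5645 + 5.4932 + 0.1105 + 1.0580 = 31.82

31.82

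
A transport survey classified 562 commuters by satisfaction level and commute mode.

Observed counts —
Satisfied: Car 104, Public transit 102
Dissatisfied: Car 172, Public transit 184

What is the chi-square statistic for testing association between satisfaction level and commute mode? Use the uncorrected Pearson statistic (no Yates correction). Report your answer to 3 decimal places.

0.246

Row totals: 206, 356. Column totals: 276, 286. Grand total N = 562.
Expected counts (row total × column total / N):
  Satisfied, Car: 206×276/562 = 101.1673
  Satisfied, Public transit: 206×286/562 = 104.8327
  Dissatisfied, Car: 356×276/562 = 174.8327
  Dissatisfied, Public transit: 356×286/562 = 181.1673
Contributions (O − E)²/E:
  (104 − 101.1673)²/101.1673 = 0.0793
  (102 − 104.8327)²/104.8327 = 0.0765
  (172 − 174.8327)²/174.8327 = 0.0459
  (184 − 181.1673)²/181.1673 = 0.0443
χ² = 0.0793 + 0.0765 + 0.0459 + 0.0443 = 0.246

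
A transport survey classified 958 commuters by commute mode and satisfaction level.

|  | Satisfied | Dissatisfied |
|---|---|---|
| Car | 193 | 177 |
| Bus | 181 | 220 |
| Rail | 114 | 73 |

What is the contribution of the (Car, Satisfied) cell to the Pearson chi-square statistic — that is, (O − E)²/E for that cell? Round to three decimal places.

Row total (Car) = 370; column total (Satisfied) = 488; N = 958.
Expected count E = 370 × 488 / 958 = 188.4760.
Contribution = (O − E)²/E = (193 − 188.4760)² / 188.4760 = 0.109.

0.109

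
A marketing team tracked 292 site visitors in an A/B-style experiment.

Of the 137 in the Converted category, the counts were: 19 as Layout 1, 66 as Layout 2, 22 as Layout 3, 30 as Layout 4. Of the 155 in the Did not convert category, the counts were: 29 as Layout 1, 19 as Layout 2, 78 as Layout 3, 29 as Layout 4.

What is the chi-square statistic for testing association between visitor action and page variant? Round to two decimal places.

58.56

Row totals: 137, 155. Column totals: 48, 85, 100, 59. Grand total N = 292.
Expected counts (row total × column total / N):
  Converted, Layout 1: 137×48/292 = 22.521
  Converted, Layout 2: 137×85/292 = 39.880
  Converted, Layout 3: 137×100/292 = 46.918
  Converted, Layout 4: 137×59/292 = 27.682
  Did not convert, Layout 1: 155×48/292 = 25.479
  Did not convert, Layout 2: 155×85/292 = 45.120
  Did not convert, Layout 3: 155×100/292 = 53.082
  Did not convert, Layout 4: 155×59/292 = 31.318
Contributions (O − E)²/E:
  (19 − 22.521)²/22.521 = 0.5505
  (66 − 39.880)²/39.880 = 17.1077
  (22 − 46.918)²/46.918 = 13.2339
  (30 − 27.682)²/27.682 = 0.1941
  (29 − 25.479)²/25.479 = 0.4866
  (19 − 45.120)²/45.120 = 15.1209
  (78 − 53.082)²/53.082 = 11.6971
  (29 − 31.318)²/31.318 = 0.1716
χ² = 0.5505 + 17.1077 + 13.2339 + 0.1941 + 0.4866 + 15.1209 + 11.6971 + 0.1716 = 58.56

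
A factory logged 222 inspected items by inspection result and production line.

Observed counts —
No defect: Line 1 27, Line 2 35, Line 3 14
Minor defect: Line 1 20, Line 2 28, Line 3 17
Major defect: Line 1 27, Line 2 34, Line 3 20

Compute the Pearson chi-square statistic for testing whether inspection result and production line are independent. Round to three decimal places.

1.471

Row totals: 76, 65, 81. Column totals: 74, 97, 51. Grand total N = 222.
Expected counts (row total × column total / N):
  No defect, Line 1: 76×74/222 = 25.3333
  No defect, Line 2: 76×97/222 = 33.2072
  No defect, Line 3: 76×51/222 = 17.4595
  Minor defect, Line 1: 65×74/222 = 21.6667
  Minor defect, Line 2: 65×97/222 = 28.4009
  Minor defect, Line 3: 65×51/222 = 14.9324
  Major defect, Line 1: 81×74/222 = 27.0000
  Major defect, Line 2: 81×97/222 = 35.3919
  Major defect, Line 3: 81×51/222 = 18.6081
Contributions (O − E)²/E:
  (27 − 25.3333)²/25.3333 = 0.1097
  (35 − 33.2072)²/33.2072 = 0.0968
  (14 − 17.4595)²/17.4595 = 0.6855
  (20 − 21.6667)²/21.6667 = 0.1282
  (28 − 28.4009)²/28.4009 = 0.0057
  (17 − 14.9324)²/14.9324 = 0.2863
  (27 − 27.0000)²/27.0000 = 0.0000
  (34 − 35.3919)²/35.3919 = 0.0547
  (20 − 18.6081)²/18.6081 = 0.1041
χ² = 0.1097 + 0.0968 + 0.6855 + 0.1282 + 0.0057 + 0.2863 + 0.0000 + 0.0547 + 0.1041 = 1.471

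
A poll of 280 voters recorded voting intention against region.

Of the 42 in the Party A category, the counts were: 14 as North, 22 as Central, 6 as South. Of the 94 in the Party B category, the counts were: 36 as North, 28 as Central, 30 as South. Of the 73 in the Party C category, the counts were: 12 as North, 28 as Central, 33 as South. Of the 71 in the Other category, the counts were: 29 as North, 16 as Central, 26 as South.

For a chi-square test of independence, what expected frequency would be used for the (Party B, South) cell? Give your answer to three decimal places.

Row total (Party B) = 94; column total (South) = 95; grand total N = 280.
Expected count = (row total × column total) / N = 94 × 95 / 280 = 31.893.

31.893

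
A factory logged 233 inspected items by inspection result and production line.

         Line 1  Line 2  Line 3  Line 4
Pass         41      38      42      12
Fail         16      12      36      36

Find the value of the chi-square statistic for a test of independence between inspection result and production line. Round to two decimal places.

Row totals: 133, 100. Column totals: 57, 50, 78, 48. Grand total N = 233.
Expected counts (row total × column total / N):
  Pass, Line 1: 133×57/233 = 32.5365
  Pass, Line 2: 133×50/233 = 28.5408
  Pass, Line 3: 133×78/233 = 44.5236
  Pass, Line 4: 133×48/233 = 27.3991
  Fail, Line 1: 100×57/233 = 24.4635
  Fail, Line 2: 100×50/233 = 21.4592
  Fail, Line 3: 100×78/233 = 33.4764
  Fail, Line 4: 100×48/233 = 20.6009
Contributions (O − E)²/E:
  (41 − 32.5365)²/32.5365 = 2.2016
  (38 − 28.5408)²/28.5408 = 3.1350
  (42 − 44.5236)²/44.5236 = 0.1430
  (12 − 27.3991)²/27.3991 = 8.6547
  (16 − 24.4635)²/24.4635 = 2.9281
  (12 − 21.4592)²/21.4592 = 4.1696
  (36 − 33.4764)²/33.4764 = 0.1902
  (36 − 20.6009)²/20.6009 = 11.5108
χ² = 2.2016 + 3.1350 + 0.1430 + 8.6547 + 2.9281 + 4.1696 + 0.1902 + 11.5108 = 32.93

32.93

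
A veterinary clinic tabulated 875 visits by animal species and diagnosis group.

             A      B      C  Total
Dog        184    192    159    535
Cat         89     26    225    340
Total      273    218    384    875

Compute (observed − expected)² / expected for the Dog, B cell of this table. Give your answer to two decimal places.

25.86

Row total (Dog) = 535; column total (B) = 218; N = 875.
Expected count E = 535 × 218 / 875 = 133.2914.
Contribution = (O − E)²/E = (192 − 133.2914)² / 133.2914 = 25.86.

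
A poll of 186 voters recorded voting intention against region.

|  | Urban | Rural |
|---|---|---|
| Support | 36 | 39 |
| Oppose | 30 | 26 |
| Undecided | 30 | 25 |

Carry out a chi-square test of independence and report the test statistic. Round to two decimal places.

0.67

Row totals: 75, 56, 55. Column totals: 96, 90. Grand total N = 186.
Expected counts (row total × column total / N):
  Support, Urban: 75×96/186 = 38.710
  Support, Rural: 75×90/186 = 36.290
  Oppose, Urban: 56×96/186 = 28.903
  Oppose, Rural: 56×90/186 = 27.097
  Undecided, Urban: 55×96/186 = 28.387
  Undecided, Rural: 55×90/186 = 26.613
Contributions (O − E)²/E:
  (36 − 38.710)²/38.710 = 0.1897
  (39 − 36.290)²/36.290 = 0.2024
  (30 − 28.903)²/28.903 = 0.0416
  (26 − 27.097)²/27.097 = 0.0444
  (30 − 28.387)²/28.387 = 0.0917
  (25 − 26.613)²/26.613 = 0.0978
χ² = 0.1897 + 0.2024 + 0.0416 + 0.0444 + 0.0917 + 0.0978 = 0.67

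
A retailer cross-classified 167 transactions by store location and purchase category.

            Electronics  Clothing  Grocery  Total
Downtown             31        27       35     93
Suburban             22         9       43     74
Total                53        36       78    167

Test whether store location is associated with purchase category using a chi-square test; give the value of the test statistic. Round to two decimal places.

Grand total N = 167.
Expected counts (row total × column total / N):
  Downtown, Electronics: 93×53/167 = 29.515
  Downtown, Clothing: 93×36/167 = 20.048
  Downtown, Grocery: 93×78/167 = 43.437
  Suburban, Electronics: 74×53/167 = 23.485
  Suburban, Clothing: 74×36/167 = 15.952
  Suburban, Grocery: 74×78/167 = 34.563
Contributions (O − E)²/E:
  (31 − 29.515)²/29.515 = 0.0747
  (27 − 20.048)²/20.048 = 2.4107
  (35 − 43.437)²/43.437 = 1.6388
  (22 − 23.485)²/23.485 = 0.0939
  (9 − 15.952)²/15.952 = 3.0297
  (43 − 34.563)²/34.563 = 2.0595
χ² = 0.0747 + 2.4107 + 1.6388 + 0.0939 + 3.0297 + 2.0595 = 9.31

9.31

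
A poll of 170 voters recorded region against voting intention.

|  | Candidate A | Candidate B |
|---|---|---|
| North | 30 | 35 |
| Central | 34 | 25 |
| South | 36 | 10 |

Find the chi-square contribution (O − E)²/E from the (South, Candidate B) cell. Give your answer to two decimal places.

Row total (South) = 46; column total (Candidate B) = 70; N = 170.
Expected count E = 46 × 70 / 170 = 18.941.
Contribution = (O − E)²/E = (10 − 18.941)² / 18.941 = 4.22.

4.22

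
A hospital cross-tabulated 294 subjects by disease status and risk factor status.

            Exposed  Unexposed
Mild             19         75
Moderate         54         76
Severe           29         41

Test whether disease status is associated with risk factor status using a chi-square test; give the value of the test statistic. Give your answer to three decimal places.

Row totals: 94, 130, 70. Column totals: 102, 192. Grand total N = 294.
Expected counts (row total × column total / N):
  Mild, Exposed: 94×102/294 = 32.61224
  Mild, Unexposed: 94×192/294 = 61.38776
  Moderate, Exposed: 130×102/294 = 45.10204
  Moderate, Unexposed: 130×192/294 = 84.89796
  Severe, Exposed: 70×102/294 = 24.28571
  Severe, Unexposed: 70×192/294 = 45.71429
Contributions (O − E)²/E:
  (19 − 32.61224)²/32.61224 = 5.6817
  (75 − 61.38776)²/61.38776 = 3.0184
  (54 − 45.10204)²/45.10204 = 1.7554
  (76 − 84.89796)²/84.89796 = 0.9326
  (29 − 24.28571)²/24.28571 = 0.9151
  (41 − 45.71429)²/45.71429 = 0.4862
χ² = 5.6817 + 3.0184 + 1.7554 + 0.9326 + 0.9151 + 0.4862 = 12.789

12.789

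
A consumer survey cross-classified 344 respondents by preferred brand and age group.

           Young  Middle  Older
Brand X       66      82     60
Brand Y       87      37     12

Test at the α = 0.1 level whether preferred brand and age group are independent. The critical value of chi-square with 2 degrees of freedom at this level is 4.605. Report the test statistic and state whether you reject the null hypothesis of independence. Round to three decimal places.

Row totals: 208, 136. Column totals: 153, 119, 72. Grand total N = 344.
Expected counts (row total × column total / N):
  Brand X, Young: 208×153/344 = 92.5116
  Brand X, Middle: 208×119/344 = 71.9535
  Brand X, Older: 208×72/344 = 43.5349
  Brand Y, Young: 136×153/344 = 60.4884
  Brand Y, Middle: 136×119/344 = 47.0465
  Brand Y, Older: 136×72/344 = 28.4651
Contributions (O − E)²/E:
  (66 − 92.5116)²/92.5116 = 7.5976
  (82 − 71.9535)²/71.9535 = 1.4027
  (60 − 43.5349)²/43.5349 = 6.2272
  (87 − 60.4884)²/60.4884 = 11.6198
  (37 − 47.0465)²/47.0465 = 2.1454
  (12 − 28.4651)²/28.4651 = 9.5239
χ² = 7.5976 + 1.4027 + 6.2272 + 11.6198 + 2.1454 + 9.5239 = 38.517
df = (2−1)(3−1) = 2. Since 38.517 > 4.605, reject the null hypothesis of independence at α = 0.1.

38.517; reject H₀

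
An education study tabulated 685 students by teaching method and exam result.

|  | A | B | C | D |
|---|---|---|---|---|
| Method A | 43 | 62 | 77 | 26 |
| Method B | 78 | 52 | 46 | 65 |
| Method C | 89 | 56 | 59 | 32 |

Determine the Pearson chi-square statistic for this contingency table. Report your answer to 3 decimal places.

44.786

Row totals: 208, 241, 236. Column totals: 210, 170, 182, 123. Grand total N = 685.
Expected counts (row total × column total / N):
  Method A, A: 208×210/685 = 63.7664
  Method A, B: 208×170/685 = 51.6204
  Method A, C: 208×182/685 = 55.2642
  Method A, D: 208×123/685 = 37.3489
  Method B, A: 241×210/685 = 73.8832
  Method B, B: 241×170/685 = 59.8102
  Method B, C: 241×182/685 = 64.0321
  Method B, D: 241×123/685 = 43.2745
  Method C, A: 236×210/685 = 72.3504
  Method C, B: 236×170/685 = 58.5693
  Method C, C: 236×182/685 = 62.7036
  Method C, D: 236×123/685 = 42.3766
Contributions (O − E)²/E:
  (43 − 63.7664)²/63.7664 = 6.7629
  (62 − 51.6204)²/51.6204 = 2.0871
  (77 − 55.2642)²/55.2642 = 8.5488
  (26 − 37.3489)²/37.3489 = 3.4485
  (78 − 73.8832)²/73.8832 = 0.2294
  (52 − 59.8102)²/59.8102 = 1.0199
  (46 − 64.0321)²/64.0321 = 5.0780
  (65 − 43.2745)²/43.2745 = 10.9071
  (89 − 72.3504)²/72.3504 = 3.8315
  (56 − 58.5693)²/58.5693 = 0.1127
  (59 − 62.7036)²/62.7036 = 0.2188
  (32 − 42.3766)²/42.3766 = 2.5409
χ² = 6.7629 + 2.0871 + 8.5488 + 3.4485 + 0.2294 + 1.0199 + 5.0780 + 10.9071 + 3.8315 + 0.1127 + 0.2188 + 2.5409 = 44.786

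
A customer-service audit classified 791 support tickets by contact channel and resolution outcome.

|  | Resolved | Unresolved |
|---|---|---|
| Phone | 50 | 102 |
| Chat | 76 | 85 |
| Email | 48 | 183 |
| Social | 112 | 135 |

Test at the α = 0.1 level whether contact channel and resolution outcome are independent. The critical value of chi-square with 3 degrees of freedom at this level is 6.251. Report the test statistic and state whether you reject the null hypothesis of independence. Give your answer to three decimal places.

Row totals: 152, 161, 231, 247. Column totals: 286, 505. Grand total N = 791.
Expected counts (row total × column total / N):
  Phone, Resolved: 152×286/791 = 54.95828
  Phone, Unresolved: 152×505/791 = 97.04172
  Chat, Resolved: 161×286/791 = 58.21239
  Chat, Unresolved: 161×505/791 = 102.78761
  Email, Resolved: 231×286/791 = 83.52212
  Email, Unresolved: 231×505/791 = 147.47788
  Social, Resolved: 247×286/791 = 89.30721
  Social, Unresolved: 247×505/791 = 157.69279
Contributions (O − E)²/E:
  (50 − 54.95828)²/54.95828 = 0.4473
  (102 − 97.04172)²/97.04172 = 0.2533
  (76 − 58.21239)²/58.21239 = 5.4353
  (85 − 102.78761)²/102.78761 = 3.0782
  (48 − 83.52212)²/83.52212 = 15.1076
  (183 − 147.47788)²/147.47788 = 8.5560
  (112 − 89.30721)²/89.30721 = 5.7662
  (135 − 157.69279)²/157.69279 = 3.2656
χ² = 0.4473 + 0.2533 + 5.4353 + 3.0782 + 15.1076 + 8.5560 + 5.7662 + 3.2656 = 41.910
df = (4−1)(2−1) = 3. Since 41.910 > 6.251, reject the null hypothesis of independence at α = 0.1.

41.910; reject H₀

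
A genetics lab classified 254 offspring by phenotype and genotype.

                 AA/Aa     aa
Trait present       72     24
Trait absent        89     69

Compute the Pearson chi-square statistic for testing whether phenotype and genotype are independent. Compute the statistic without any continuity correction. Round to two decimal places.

8.97

Row totals: 96, 158. Column totals: 161, 93. Grand total N = 254.
Expected counts (row total × column total / N):
  Trait present, AA/Aa: 96×161/254 = 60.850
  Trait present, aa: 96×93/254 = 35.150
  Trait absent, AA/Aa: 158×161/254 = 100.150
  Trait absent, aa: 158×93/254 = 57.850
Contributions (O − E)²/E:
  (72 − 60.850)²/60.850 = 2.0431
  (24 − 35.150)²/35.150 = 3.5369
  (89 − 100.150)²/100.150 = 1.2414
  (69 − 57.850)²/57.850 = 2.1490
χ² = 2.0431 + 3.5369 + 1.2414 + 2.1490 = 8.97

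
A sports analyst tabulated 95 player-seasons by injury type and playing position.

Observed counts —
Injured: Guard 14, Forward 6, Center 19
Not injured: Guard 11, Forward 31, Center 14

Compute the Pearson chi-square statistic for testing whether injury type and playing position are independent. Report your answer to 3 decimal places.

Row totals: 39, 56. Column totals: 25, 37, 33. Grand total N = 95.
Expected counts (row total × column total / N):
  Injured, Guard: 39×25/95 = 10.26316
  Injured, Forward: 39×37/95 = 15.18947
  Injured, Center: 39×33/95 = 13.54737
  Not injured, Guard: 56×25/95 = 14.73684
  Not injured, Forward: 56×37/95 = 21.81053
  Not injured, Center: 56×33/95 = 19.45263
Contributions (O − E)²/E:
  (14 − 10.26316)²/10.26316 = 1.3606
  (6 − 15.18947)²/15.18947 = 5.5595
  (19 − 13.54737)²/13.54737 = 2.1946
  (11 − 14.73684)²/14.73684 = 0.9476
  (31 − 21.81053)²/21.81053 = 3.8718
  (14 − 19.45263)²/19.45263 = 1.5284
χ² = 1.3606 + 5.5595 + 2.1946 + 0.9476 + 3.8718 + 1.5284 = 15.463

15.463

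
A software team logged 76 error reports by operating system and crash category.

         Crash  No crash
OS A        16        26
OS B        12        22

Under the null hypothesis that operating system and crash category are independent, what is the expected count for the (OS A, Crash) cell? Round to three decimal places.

15.474

Row total (OS A) = 42; column total (Crash) = 28; grand total N = 76.
Expected count = (row total × column total) / N = 42 × 28 / 76 = 15.474.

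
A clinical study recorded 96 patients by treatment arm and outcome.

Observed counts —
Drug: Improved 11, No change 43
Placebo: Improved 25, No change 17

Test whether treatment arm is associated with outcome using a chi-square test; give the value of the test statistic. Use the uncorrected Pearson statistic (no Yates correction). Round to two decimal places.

Row totals: 54, 42. Column totals: 36, 60. Grand total N = 96.
Expected counts (row total × column total / N):
  Drug, Improved: 54×36/96 = 20.250
  Drug, No change: 54×60/96 = 33.750
  Placebo, Improved: 42×36/96 = 15.750
  Placebo, No change: 42×60/96 = 26.250
Contributions (O − E)²/E:
  (11 − 20.250)²/20.250 = 4.2253
  (43 − 33.750)²/33.750 = 2.5352
  (25 − 15.750)²/15.750 = 5.4325
  (17 − 26.250)²/26.250 = 3.2595
χ² = 4.2253 + 2.5352 + 5.4325 + 3.2595 = 15.45

15.45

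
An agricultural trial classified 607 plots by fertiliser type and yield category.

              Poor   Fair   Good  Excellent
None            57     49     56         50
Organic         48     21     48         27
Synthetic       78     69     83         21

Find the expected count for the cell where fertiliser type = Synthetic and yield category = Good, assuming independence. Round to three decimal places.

Row total (Synthetic) = 251; column total (Good) = 187; grand total N = 607.
Expected count = (row total × column total) / N = 251 × 187 / 607 = 77.326.

77.326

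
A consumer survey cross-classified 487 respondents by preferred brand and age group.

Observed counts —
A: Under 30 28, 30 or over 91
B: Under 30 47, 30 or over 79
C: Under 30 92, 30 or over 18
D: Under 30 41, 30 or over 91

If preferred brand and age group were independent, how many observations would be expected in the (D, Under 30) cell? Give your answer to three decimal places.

56.378

Row total (D) = 132; column total (Under 30) = 208; grand total N = 487.
Expected count = (row total × column total) / N = 132 × 208 / 487 = 56.378.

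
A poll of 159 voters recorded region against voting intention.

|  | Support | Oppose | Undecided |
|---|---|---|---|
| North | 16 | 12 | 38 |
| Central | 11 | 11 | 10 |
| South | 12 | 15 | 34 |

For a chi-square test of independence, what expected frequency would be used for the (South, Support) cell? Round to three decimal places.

14.962

Row total (South) = 61; column total (Support) = 39; grand total N = 159.
Expected count = (row total × column total) / N = 61 × 39 / 159 = 14.962.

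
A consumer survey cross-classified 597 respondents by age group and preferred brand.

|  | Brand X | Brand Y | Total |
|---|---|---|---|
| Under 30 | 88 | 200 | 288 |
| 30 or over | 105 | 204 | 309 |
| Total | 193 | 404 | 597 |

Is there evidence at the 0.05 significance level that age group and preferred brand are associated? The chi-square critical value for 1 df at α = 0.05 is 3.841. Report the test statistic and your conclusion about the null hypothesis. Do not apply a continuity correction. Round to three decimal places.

0.799; fail to reject H₀

Grand total N = 597.
Expected counts (row total × column total / N):
  Under 30, Brand X: 288×193/597 = 93.1055
  Under 30, Brand Y: 288×404/597 = 194.8945
  30 or over, Brand X: 309×193/597 = 99.8945
  30 or over, Brand Y: 309×404/597 = 209.1055
Contributions (O − E)²/E:
  (88 − 93.1055)²/93.1055 = 0.2800
  (200 − 194.8945)²/194.8945 = 0.1337
  (105 − 99.8945)²/99.8945 = 0.2609
  (204 − 209.1055)²/209.1055 = 0.1247
χ² = 0.2800 + 0.1337 + 0.2609 + 0.1247 = 0.799
df = (2−1)(2−1) = 1. Since 0.799 < 3.841, fail to reject the null hypothesis of independence at α = 0.05.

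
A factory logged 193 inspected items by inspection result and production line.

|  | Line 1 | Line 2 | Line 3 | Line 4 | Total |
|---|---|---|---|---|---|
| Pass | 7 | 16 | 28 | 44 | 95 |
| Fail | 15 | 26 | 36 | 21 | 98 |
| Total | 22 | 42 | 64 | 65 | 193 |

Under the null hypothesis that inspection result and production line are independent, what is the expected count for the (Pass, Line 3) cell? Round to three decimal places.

31.503

Row total (Pass) = 95; column total (Line 3) = 64; grand total N = 193.
Expected count = (row total × column total) / N = 95 × 64 / 193 = 31.503.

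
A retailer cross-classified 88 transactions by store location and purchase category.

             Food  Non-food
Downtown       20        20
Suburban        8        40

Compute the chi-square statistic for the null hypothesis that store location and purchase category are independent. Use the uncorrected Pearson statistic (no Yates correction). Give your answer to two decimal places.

Row totals: 40, 48. Column totals: 28, 60. Grand total N = 88.
Expected counts (row total × column total / N):
  Downtown, Food: 40×28/88 = 12.7273
  Downtown, Non-food: 40×60/88 = 27.2727
  Suburban, Food: 48×28/88 = 15.2727
  Suburban, Non-food: 48×60/88 = 32.7273
Contributions (O − E)²/E:
  (20 − 12.7273)²/12.7273 = 4.1558
  (20 − 27.2727)²/27.2727 = 1.9394
  (8 − 15.2727)²/15.2727 = 3.4632
  (40 − 32.7273)²/32.7273 = 1.6161
χ² = 4.1558 + 1.9394 + 3.4632 + 1.6161 = 11.17

11.17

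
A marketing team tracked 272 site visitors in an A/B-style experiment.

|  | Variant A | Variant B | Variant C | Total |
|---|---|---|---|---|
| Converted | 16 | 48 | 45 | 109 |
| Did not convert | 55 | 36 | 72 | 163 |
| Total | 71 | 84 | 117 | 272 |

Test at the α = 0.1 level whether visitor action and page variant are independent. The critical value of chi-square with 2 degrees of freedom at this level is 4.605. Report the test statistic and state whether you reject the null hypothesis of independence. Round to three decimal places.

19.412; reject H₀

Grand total N = 272.
Expected counts (row total × column total / N):
  Converted, Variant A: 109×71/272 = 28.4522
  Converted, Variant B: 109×84/272 = 33.6618
  Converted, Variant C: 109×117/272 = 46.8860
  Did not convert, Variant A: 163×71/272 = 42.5478
  Did not convert, Variant B: 163×84/272 = 50.3382
  Did not convert, Variant C: 163×117/272 = 70.1140
Contributions (O − E)²/E:
  (16 − 28.4522)²/28.4522 = 5.4497
  (48 − 33.6618)²/33.6618 = 6.1073
  (45 − 46.8860)²/46.8860 = 0.0759
  (55 − 42.5478)²/42.5478 = 3.6443
  (36 − 50.3382)²/50.3382 = 4.0841
  (72 − 70.1140)²/70.1140 = 0.0507
χ² = 5.4497 + 6.1073 + 0.0759 + 3.6443 + 4.0841 + 0.0507 = 19.412
df = (2−1)(3−1) = 2. Since 19.412 > 4.605, reject the null hypothesis of independence at α = 0.1.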